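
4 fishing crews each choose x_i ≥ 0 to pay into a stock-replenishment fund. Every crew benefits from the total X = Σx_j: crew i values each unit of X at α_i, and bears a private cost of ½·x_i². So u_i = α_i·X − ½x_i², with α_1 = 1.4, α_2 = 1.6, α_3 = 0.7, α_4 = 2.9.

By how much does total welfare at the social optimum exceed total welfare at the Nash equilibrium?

50.27

Crew i's FOC: ∂u_i/∂x_i = α_i − x_i = 0, so x_i* = α_i.
NE contributions = (1.4, 1.6, 0.7, 2.9); X = 6.6.
W^NE = (Σα)·X − ½Σα_i² = 6.6² − ½·13.42 = 36.85.
Planner sets x_i = Σα_j = 6.6 for every i, so X^SO = 4·6.6 = 26.4.
W^SO = (Σα)·X^SO − ½·4·(Σα)² = (4/2)·6.6² = 87.12.
Deadweight loss = W^SO − W^NE = 50.27.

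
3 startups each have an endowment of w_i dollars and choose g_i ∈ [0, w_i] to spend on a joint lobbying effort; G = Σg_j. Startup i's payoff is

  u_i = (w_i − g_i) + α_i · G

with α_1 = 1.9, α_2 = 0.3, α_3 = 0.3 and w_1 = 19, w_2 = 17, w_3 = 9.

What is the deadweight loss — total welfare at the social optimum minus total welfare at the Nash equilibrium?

39

∂u_i/∂g_i = α_i − 1, so startup i contributes w_i if α_i > 1, else 0.
α_i > 1 for i ∈ {1}; NE contributions (19, 0, 0), G = 19.
W^NE = Σw_i − G^NE + (Σα_i)·G^NE = 45 + 1.5·19 = 73.5.
Planner: ∂(Σu_j)/∂g_i = Σα_j − 1 = 1.5 > 0, so everyone contributes w_i; G^SO = 45, W^SO = 45 + 1.5·45 = 112.5.
Deadweight loss = 39.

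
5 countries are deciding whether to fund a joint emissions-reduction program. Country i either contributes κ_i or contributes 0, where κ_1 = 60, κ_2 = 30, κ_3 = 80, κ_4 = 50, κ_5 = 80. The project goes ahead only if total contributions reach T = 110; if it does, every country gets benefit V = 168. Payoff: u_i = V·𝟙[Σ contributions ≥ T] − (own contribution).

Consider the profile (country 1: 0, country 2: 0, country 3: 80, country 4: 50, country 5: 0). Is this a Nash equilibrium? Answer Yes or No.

Yes

Total = 130 ≥ 110: provided.
Country 1 (pledges 0, payoff 168): pledging 60 → total 190, payoff 108. No gain.
Country 2 (pledges 0, payoff 168): pledging 30 → total 160, payoff 138. No gain.
Country 3 (pledges 80, payoff 88): dropping to 0 → total 50, payoff 0. No gain.
Country 4 (pledges 50, payoff 118): dropping to 0 → total 80, payoff 0. No gain.
Country 5 (pledges 0, payoff 168): pledging 80 → total 210, payoff 88. No gain.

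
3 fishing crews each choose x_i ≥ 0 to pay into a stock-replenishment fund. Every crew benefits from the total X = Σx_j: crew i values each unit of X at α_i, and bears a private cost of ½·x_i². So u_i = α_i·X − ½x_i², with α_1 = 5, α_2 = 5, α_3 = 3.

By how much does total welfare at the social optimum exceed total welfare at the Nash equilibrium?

114

Crew i's FOC: ∂u_i/∂x_i = α_i − x_i = 0, so x_i* = α_i.
NE contributions = (5, 5, 3); X = 13.
W^NE = (Σα)·X − ½Σα_i² = 13² − ½·59 = 139.5.
Planner sets x_i = Σα_j = 13 for every i, so X^SO = 3·13 = 39.
W^SO = (Σα)·X^SO − ½·3·(Σα)² = (3/2)·13² = 253.5.
Deadweight loss = W^SO − W^NE = 114.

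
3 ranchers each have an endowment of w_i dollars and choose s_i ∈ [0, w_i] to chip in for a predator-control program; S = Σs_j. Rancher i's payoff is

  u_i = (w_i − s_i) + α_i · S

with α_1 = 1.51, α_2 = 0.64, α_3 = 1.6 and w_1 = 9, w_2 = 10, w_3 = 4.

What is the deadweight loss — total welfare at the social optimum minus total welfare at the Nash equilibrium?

∂u_i/∂s_i = α_i − 1, so rancher i contributes w_i if α_i > 1, else 0.
α_i > 1 for i ∈ {1, 3}; NE contributions (9, 0, 4), S = 13.
W^NE = Σw_i − S^NE + (Σα_i)·S^NE = 23 + 2.75·13 = 58.75.
Planner: ∂(Σu_j)/∂s_i = Σα_j − 1 = 2.75 > 0, so everyone contributes w_i; S^SO = 23, W^SO = 23 + 2.75·23 = 86.25.
Deadweight loss = 27.5.

27.5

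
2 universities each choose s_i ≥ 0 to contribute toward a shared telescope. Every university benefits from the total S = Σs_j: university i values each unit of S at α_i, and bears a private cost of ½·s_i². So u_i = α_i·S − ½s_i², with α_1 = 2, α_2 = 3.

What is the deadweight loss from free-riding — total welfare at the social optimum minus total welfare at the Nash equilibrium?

6.5

University i's FOC: ∂u_i/∂s_i = α_i − s_i = 0, so s_i* = α_i.
NE contributions = (2, 3); S = 5.
W^NE = (Σα)·S − ½Σα_i² = 5² − ½·13 = 18.5.
Planner sets s_i = Σα_j = 5 for every i, so S^SO = 2·5 = 10.
W^SO = (Σα)·S^SO − ½·2·(Σα)² = (2/2)·5² = 25.
Deadweight loss = W^SO − W^NE = 6.5.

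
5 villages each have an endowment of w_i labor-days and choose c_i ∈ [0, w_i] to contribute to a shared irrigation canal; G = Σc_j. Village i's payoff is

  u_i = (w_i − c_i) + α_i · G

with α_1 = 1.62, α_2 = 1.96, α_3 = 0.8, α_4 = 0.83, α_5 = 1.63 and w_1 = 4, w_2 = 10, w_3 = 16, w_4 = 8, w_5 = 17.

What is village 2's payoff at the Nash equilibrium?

∂u_i/∂c_i = α_i − 1, so village i contributes w_i if α_i > 1, else 0.
α_i > 1 for i ∈ {1, 2, 5}; NE contributions (4, 10, 0, 0, 17), G = 31.
u_2 = (10 − 10) + 1.96·31 = 60.76.

60.76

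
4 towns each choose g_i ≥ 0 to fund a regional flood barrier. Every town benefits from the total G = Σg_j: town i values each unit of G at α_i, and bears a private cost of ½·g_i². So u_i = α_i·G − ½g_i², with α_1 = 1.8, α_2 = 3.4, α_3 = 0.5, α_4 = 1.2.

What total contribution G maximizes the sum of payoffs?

27.6

Planner FOC: ∂(Σu_j)/∂g_i = (Σα_j) − g_i = 0, so g_i^SO = Σα_j = 6.9 for every i; G^SO = 27.6.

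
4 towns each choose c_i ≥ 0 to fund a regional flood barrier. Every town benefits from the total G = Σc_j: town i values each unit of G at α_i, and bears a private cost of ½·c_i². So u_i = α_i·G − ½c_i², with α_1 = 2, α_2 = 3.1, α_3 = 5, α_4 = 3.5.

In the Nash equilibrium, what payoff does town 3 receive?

Town i's FOC: ∂u_i/∂c_i = α_i − c_i = 0, so c_i* = α_i.
NE contributions = (2, 3.1, 5, 3.5); G = 13.6.
u_3 = α_3·G − ½·(c_3)² = 5·13.6 − ½·5² = 55.5.

55.5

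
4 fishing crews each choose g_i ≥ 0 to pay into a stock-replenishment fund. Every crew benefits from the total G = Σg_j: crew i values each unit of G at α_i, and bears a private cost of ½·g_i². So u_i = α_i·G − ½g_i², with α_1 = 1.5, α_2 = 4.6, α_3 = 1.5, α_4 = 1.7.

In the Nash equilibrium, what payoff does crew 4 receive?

14.365

Crew i's FOC: ∂u_i/∂g_i = α_i − g_i = 0, so g_i* = α_i.
NE contributions = (1.5, 4.6, 1.5, 1.7); G = 9.3.
u_4 = α_4·G − ½·(g_4)² = 1.7·9.3 − ½·1.7² = 14.365.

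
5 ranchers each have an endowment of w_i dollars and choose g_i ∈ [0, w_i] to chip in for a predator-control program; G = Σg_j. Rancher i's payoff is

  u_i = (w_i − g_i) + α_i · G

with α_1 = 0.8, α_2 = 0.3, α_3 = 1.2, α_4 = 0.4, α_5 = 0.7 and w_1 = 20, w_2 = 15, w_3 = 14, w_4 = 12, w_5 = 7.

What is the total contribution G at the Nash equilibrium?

∂u_i/∂g_i = α_i − 1, so rancher i contributes w_i if α_i > 1, else 0.
α_i > 1 for i ∈ {3}; NE contributions (0, 0, 14, 0, 0), G = 14.

14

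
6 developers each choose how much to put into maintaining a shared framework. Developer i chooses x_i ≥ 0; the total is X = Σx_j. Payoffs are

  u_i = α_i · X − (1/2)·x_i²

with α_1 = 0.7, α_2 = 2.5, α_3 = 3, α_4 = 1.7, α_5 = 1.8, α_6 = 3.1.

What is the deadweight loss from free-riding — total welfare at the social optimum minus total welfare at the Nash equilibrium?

Developer i's FOC: ∂u_i/∂x_i = α_i − x_i = 0, so x_i* = α_i.
NE contributions = (0.7, 2.5, 3, 1.7, 1.8, 3.1); X = 12.8.
W^NE = (Σα)·X − ½Σα_i² = 12.8² − ½·31.48 = 148.1.
Planner sets x_i = Σα_j = 12.8 for every i, so X^SO = 6·12.8 = 76.8.
W^SO = (Σα)·X^SO − ½·6·(Σα)² = (6/2)·12.8² = 491.52.
Deadweight loss = W^SO − W^NE = 343.42.

343.42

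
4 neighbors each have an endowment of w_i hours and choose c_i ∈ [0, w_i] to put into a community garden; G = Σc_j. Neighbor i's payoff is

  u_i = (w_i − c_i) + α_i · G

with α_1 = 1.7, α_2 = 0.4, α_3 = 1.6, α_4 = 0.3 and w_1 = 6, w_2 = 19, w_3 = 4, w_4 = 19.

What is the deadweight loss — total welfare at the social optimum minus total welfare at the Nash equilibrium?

114

∂u_i/∂c_i = α_i − 1, so neighbor i contributes w_i if α_i > 1, else 0.
α_i > 1 for i ∈ {1, 3}; NE contributions (6, 0, 4, 0), G = 10.
W^NE = Σw_i − G^NE + (Σα_i)·G^NE = 48 + 3·10 = 78.
Planner: ∂(Σu_j)/∂c_i = Σα_j − 1 = 3 > 0, so everyone contributes w_i; G^SO = 48, W^SO = 48 + 3·48 = 192.
Deadweight loss = 114.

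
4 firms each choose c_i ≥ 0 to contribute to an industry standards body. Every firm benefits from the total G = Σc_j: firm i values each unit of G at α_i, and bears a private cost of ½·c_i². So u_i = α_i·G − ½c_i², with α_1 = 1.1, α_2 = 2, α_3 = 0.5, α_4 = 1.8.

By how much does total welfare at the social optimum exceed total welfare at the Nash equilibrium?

Firm i's FOC: ∂u_i/∂c_i = α_i − c_i = 0, so c_i* = α_i.
NE contributions = (1.1, 2, 0.5, 1.8); G = 5.4.
W^NE = (Σα)·G − ½Σα_i² = 5.4² − ½·8.7 = 24.81.
Planner sets c_i = Σα_j = 5.4 for every i, so G^SO = 4·5.4 = 21.6.
W^SO = (Σα)·G^SO − ½·4·(Σα)² = (4/2)·5.4² = 58.32.
Deadweight loss = W^SO − W^NE = 33.51.

33.51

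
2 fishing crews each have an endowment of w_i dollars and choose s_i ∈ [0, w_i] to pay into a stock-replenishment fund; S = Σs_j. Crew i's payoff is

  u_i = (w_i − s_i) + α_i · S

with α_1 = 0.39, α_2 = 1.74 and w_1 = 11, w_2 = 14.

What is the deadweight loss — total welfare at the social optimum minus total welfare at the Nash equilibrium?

∂u_i/∂s_i = α_i − 1, so crew i contributes w_i if α_i > 1, else 0.
α_i > 1 for i ∈ {2}; NE contributions (0, 14), S = 14.
W^NE = Σw_i − S^NE + (Σα_i)·S^NE = 25 + 1.13·14 = 40.82.
Planner: ∂(Σu_j)/∂s_i = Σα_j − 1 = 1.13 > 0, so everyone contributes w_i; S^SO = 25, W^SO = 25 + 1.13·25 = 53.25.
Deadweight loss = 12.43.

12.43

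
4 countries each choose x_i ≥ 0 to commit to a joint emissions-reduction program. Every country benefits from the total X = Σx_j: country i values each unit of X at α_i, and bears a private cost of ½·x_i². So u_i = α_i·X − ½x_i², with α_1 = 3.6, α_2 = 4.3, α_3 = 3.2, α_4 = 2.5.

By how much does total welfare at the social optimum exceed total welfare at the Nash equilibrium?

208.93

Country i's FOC: ∂u_i/∂x_i = α_i − x_i = 0, so x_i* = α_i.
NE contributions = (3.6, 4.3, 3.2, 2.5); X = 13.6.
W^NE = (Σα)·X − ½Σα_i² = 13.6² − ½·47.94 = 160.99.
Planner sets x_i = Σα_j = 13.6 for every i, so X^SO = 4·13.6 = 54.4.
W^SO = (Σα)·X^SO − ½·4·(Σα)² = (4/2)·13.6² = 369.92.
Deadweight loss = W^SO − W^NE = 208.93.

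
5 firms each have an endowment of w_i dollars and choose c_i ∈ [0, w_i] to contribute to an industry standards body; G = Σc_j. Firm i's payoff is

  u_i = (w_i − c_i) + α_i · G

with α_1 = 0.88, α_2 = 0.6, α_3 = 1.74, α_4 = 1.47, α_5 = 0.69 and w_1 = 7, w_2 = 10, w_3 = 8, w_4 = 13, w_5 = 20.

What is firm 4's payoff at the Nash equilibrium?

30.87

∂u_i/∂c_i = α_i − 1, so firm i contributes w_i if α_i > 1, else 0.
α_i > 1 for i ∈ {3, 4}; NE contributions (0, 0, 8, 13, 0), G = 21.
u_4 = (13 − 13) + 1.47·21 = 30.87.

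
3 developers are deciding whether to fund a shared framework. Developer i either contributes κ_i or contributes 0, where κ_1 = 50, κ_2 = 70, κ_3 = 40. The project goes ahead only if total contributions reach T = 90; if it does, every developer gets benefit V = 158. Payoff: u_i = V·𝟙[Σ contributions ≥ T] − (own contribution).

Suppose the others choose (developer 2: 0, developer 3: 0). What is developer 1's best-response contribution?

Others' total = 0. Even contributing 50 gives 50 < 90: no benefit either way.
Best response: 0.

0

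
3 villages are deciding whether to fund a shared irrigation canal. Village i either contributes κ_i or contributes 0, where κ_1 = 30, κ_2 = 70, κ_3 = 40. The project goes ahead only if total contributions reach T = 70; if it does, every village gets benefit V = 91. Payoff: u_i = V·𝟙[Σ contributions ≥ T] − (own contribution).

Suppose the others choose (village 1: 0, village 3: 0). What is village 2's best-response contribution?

70

Others' total = 0. Contributing 70 brings total to 70 ≥ 70: gain V − κ_2 = 21.
Best response: 70.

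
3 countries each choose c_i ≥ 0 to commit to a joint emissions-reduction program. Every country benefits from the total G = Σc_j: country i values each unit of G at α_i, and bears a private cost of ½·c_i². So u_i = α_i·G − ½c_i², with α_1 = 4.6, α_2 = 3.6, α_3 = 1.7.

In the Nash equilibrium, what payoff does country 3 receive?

15.385

Country i's FOC: ∂u_i/∂c_i = α_i − c_i = 0, so c_i* = α_i.
NE contributions = (4.6, 3.6, 1.7); G = 9.9.
u_3 = α_3·G − ½·(c_3)² = 1.7·9.9 − ½·1.7² = 15.385.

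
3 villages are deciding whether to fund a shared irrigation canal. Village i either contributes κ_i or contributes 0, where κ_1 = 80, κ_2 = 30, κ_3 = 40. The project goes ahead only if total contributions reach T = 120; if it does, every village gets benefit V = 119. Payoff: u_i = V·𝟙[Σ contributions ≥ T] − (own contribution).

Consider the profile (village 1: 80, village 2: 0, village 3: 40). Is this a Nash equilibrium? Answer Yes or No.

Yes

Total = 120 ≥ 120: provided.
Village 1 (pledges 80, payoff 39): dropping to 0 → total 40, payoff 0. No gain.
Village 2 (pledges 0, payoff 119): pledging 30 → total 150, payoff 89. No gain.
Village 3 (pledges 40, payoff 79): dropping to 0 → total 80, payoff 0. No gain.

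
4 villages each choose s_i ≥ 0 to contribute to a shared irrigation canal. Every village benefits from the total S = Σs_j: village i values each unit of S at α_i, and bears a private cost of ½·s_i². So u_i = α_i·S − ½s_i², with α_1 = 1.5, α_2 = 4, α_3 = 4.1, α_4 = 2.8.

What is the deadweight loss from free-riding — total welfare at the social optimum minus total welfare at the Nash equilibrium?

175.21

Village i's FOC: ∂u_i/∂s_i = α_i − s_i = 0, so s_i* = α_i.
NE contributions = (1.5, 4, 4.1, 2.8); S = 12.4.
W^NE = (Σα)·S − ½Σα_i² = 12.4² − ½·42.9 = 132.31.
Planner sets s_i = Σα_j = 12.4 for every i, so S^SO = 4·12.4 = 49.6.
W^SO = (Σα)·S^SO − ½·4·(Σα)² = (4/2)·12.4² = 307.52.
Deadweight loss = W^SO − W^NE = 175.21.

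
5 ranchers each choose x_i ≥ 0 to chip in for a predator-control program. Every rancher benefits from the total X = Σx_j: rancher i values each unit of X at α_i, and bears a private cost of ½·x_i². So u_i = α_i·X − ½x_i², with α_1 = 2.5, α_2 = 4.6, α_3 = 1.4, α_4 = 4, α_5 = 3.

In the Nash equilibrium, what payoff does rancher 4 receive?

54

Rancher i's FOC: ∂u_i/∂x_i = α_i − x_i = 0, so x_i* = α_i.
NE contributions = (2.5, 4.6, 1.4, 4, 3); X = 15.5.
u_4 = α_4·X − ½·(x_4)² = 4·15.5 − ½·4² = 54.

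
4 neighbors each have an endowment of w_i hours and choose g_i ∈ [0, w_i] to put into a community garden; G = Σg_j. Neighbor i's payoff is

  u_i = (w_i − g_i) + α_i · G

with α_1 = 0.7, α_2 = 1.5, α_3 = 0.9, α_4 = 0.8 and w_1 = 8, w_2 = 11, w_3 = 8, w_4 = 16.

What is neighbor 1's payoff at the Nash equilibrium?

∂u_i/∂g_i = α_i − 1, so neighbor i contributes w_i if α_i > 1, else 0.
α_i > 1 for i ∈ {2}; NE contributions (0, 11, 0, 0), G = 11.
u_1 = (8 − 0) + 0.7·11 = 15.7.

15.7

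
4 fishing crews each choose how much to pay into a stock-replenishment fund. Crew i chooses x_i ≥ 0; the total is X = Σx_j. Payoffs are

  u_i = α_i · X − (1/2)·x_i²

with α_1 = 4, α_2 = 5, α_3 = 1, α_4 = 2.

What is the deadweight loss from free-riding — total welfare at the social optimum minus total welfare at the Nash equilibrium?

167

Crew i's FOC: ∂u_i/∂x_i = α_i − x_i = 0, so x_i* = α_i.
NE contributions = (4, 5, 1, 2); X = 12.
W^NE = (Σα)·X − ½Σα_i² = 12² − ½·46 = 121.
Planner sets x_i = Σα_j = 12 for every i, so X^SO = 4·12 = 48.
W^SO = (Σα)·X^SO − ½·4·(Σα)² = (4/2)·12² = 288.
Deadweight loss = W^SO − W^NE = 167.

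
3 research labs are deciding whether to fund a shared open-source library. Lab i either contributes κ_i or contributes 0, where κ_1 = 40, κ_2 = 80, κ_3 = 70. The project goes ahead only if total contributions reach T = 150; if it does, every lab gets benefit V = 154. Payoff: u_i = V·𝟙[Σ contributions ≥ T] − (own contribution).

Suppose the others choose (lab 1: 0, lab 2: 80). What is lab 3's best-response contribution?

Others' total = 80. Contributing 70 brings total to 150 ≥ 150: gain V − κ_3 = 84.
Best response: 70.

70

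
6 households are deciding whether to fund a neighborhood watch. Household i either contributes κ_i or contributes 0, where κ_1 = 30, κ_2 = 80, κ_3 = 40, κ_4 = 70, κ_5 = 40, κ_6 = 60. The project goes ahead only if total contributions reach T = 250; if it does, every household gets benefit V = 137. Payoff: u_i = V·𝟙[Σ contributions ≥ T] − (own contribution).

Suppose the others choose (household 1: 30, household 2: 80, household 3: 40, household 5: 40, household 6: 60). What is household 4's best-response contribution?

0

Others' total = 250 ≥ 250; contributing adds cost 70 for no extra benefit.
Best response: 0.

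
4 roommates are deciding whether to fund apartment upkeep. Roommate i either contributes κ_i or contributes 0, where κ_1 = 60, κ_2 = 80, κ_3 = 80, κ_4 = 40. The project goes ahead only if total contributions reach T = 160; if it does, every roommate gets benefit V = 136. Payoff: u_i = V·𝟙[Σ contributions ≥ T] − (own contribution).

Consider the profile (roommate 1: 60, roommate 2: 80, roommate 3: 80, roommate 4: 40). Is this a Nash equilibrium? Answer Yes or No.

No

Total = 260 ≥ 160: provided.
Roommate 1 (pledges 60, payoff 76): dropping to 0 → total 200, payoff 136. Profitable deviation.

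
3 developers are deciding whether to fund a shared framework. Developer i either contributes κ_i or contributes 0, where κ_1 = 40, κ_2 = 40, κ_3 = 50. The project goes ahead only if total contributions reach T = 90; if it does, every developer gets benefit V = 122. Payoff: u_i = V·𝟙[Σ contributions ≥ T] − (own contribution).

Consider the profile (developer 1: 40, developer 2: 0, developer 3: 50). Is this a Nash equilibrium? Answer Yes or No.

Total = 90 ≥ 90: provided.
Developer 1 (pledges 40, payoff 82): dropping to 0 → total 50, payoff 0. No gain.
Developer 2 (pledges 0, payoff 122): pledging 40 → total 130, payoff 82. No gain.
Developer 3 (pledges 50, payoff 72): dropping to 0 → total 40, payoff 0. No gain.

Yes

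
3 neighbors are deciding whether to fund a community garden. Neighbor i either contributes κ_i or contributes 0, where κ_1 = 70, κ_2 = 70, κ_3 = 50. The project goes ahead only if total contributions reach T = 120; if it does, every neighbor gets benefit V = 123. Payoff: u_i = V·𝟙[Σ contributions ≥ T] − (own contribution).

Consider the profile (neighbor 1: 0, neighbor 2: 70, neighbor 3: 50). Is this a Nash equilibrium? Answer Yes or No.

Total = 120 ≥ 120: provided.
Neighbor 1 (pledges 0, payoff 123): pledging 70 → total 190, payoff 53. No gain.
Neighbor 2 (pledges 70, payoff 53): dropping to 0 → total 50, payoff 0. No gain.
Neighbor 3 (pledges 50, payoff 73): dropping to 0 → total 70, payoff 0. No gain.

Yes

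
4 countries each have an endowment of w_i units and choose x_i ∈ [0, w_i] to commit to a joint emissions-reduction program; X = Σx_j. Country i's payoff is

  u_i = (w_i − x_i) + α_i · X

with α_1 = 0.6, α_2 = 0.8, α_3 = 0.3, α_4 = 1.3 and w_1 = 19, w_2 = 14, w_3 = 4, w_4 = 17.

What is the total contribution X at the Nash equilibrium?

∂u_i/∂x_i = α_i − 1, so country i contributes w_i if α_i > 1, else 0.
α_i > 1 for i ∈ {4}; NE contributions (0, 0, 0, 17), X = 17.

17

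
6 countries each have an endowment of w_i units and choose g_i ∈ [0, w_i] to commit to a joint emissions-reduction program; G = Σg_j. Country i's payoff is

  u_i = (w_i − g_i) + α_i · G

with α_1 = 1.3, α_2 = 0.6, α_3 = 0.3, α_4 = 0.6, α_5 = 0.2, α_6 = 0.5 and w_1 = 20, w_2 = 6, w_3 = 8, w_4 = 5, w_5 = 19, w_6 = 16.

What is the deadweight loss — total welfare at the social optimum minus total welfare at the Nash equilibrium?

∂u_i/∂g_i = α_i − 1, so country i contributes w_i if α_i > 1, else 0.
α_i > 1 for i ∈ {1}; NE contributions (20, 0, 0, 0, 0, 0), G = 20.
W^NE = Σw_i − G^NE + (Σα_i)·G^NE = 74 + 2.5·20 = 124.
Planner: ∂(Σu_j)/∂g_i = Σα_j − 1 = 2.5 > 0, so everyone contributes w_i; G^SO = 74, W^SO = 74 + 2.5·74 = 259.
Deadweight loss = 135.

135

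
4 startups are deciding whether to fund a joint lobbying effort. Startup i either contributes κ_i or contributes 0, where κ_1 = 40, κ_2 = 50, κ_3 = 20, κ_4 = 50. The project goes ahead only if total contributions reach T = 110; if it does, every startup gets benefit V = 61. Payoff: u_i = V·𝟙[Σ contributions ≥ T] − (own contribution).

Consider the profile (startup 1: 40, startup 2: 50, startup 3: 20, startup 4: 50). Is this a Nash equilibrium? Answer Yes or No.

No

Total = 160 ≥ 110: provided.
Startup 1 (pledges 40, payoff 21): dropping to 0 → total 120, payoff 61. Profitable deviation.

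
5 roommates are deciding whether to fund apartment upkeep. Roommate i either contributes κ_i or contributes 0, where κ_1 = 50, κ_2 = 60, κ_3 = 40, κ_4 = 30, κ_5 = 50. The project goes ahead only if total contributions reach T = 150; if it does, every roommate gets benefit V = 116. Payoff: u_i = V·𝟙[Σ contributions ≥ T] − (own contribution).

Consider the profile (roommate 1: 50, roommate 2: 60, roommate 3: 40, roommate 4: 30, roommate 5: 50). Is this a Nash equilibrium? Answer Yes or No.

Total = 230 ≥ 150: provided.
Roommate 1 (pledges 50, payoff 66): dropping to 0 → total 180, payoff 116. Profitable deviation.

No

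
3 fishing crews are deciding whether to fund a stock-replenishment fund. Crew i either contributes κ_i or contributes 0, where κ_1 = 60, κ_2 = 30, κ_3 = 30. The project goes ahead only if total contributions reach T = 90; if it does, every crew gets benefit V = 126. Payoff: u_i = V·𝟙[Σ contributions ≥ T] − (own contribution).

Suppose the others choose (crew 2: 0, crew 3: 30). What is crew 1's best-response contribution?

Others' total = 30. Contributing 60 brings total to 90 ≥ 90: gain V − κ_1 = 66.
Best response: 60.

60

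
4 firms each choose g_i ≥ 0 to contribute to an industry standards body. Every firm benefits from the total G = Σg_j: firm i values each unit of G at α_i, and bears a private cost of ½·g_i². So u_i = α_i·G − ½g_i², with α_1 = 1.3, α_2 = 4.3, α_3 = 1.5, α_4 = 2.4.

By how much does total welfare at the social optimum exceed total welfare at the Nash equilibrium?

104.345

Firm i's FOC: ∂u_i/∂g_i = α_i − g_i = 0, so g_i* = α_i.
NE contributions = (1.3, 4.3, 1.5, 2.4); G = 9.5.
W^NE = (Σα)·G − ½Σα_i² = 9.5² − ½·28.19 = 76.155.
Planner sets g_i = Σα_j = 9.5 for every i, so G^SO = 4·9.5 = 38.
W^SO = (Σα)·G^SO − ½·4·(Σα)² = (4/2)·9.5² = 180.5.
Deadweight loss = W^SO − W^NE = 104.345.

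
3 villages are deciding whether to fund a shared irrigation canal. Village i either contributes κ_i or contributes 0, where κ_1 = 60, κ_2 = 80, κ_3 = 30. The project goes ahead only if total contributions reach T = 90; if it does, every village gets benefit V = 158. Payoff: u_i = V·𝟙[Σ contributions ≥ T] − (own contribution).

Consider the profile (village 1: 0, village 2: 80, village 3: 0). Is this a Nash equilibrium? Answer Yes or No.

No

Total = 80 < 90: not provided.
Village 1 (pledges 0, payoff 0): pledging 60 → total 140, payoff 98. Profitable deviation.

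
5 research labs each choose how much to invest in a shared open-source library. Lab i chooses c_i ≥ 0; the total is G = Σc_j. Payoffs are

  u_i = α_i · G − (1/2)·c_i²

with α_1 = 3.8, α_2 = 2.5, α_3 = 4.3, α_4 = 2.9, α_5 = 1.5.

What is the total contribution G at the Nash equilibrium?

Lab i's FOC: ∂u_i/∂c_i = α_i − c_i = 0, so c_i* = α_i.
NE contributions = (3.8, 2.5, 4.3, 2.9, 1.5); G = 15.

15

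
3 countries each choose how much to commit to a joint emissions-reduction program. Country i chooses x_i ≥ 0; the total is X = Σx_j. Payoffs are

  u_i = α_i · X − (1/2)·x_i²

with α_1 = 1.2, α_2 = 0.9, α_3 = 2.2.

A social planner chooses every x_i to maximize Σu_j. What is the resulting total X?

Planner FOC: ∂(Σu_j)/∂x_i = (Σα_j) − x_i = 0, so x_i^SO = Σα_j = 4.3 for every i; X^SO = 12.9.

12.9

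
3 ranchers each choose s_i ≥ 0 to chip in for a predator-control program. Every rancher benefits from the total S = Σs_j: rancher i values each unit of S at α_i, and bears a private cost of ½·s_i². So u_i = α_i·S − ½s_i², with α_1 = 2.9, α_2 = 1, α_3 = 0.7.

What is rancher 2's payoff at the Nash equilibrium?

4.1

Rancher i's FOC: ∂u_i/∂s_i = α_i − s_i = 0, so s_i* = α_i.
NE contributions = (2.9, 1, 0.7); S = 4.6.
u_2 = α_2·S − ½·(s_2)² = 1·4.6 − ½·1² = 4.1.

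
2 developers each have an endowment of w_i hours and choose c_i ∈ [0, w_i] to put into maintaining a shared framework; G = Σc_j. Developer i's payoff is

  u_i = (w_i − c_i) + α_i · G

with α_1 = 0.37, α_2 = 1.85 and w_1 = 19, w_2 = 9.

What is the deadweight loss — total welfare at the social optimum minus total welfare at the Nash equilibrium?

23.18

∂u_i/∂c_i = α_i − 1, so developer i contributes w_i if α_i > 1, else 0.
α_i > 1 for i ∈ {2}; NE contributions (0, 9), G = 9.
W^NE = Σw_i − G^NE + (Σα_i)·G^NE = 28 + 1.22·9 = 38.98.
Planner: ∂(Σu_j)/∂c_i = Σα_j − 1 = 1.22 > 0, so everyone contributes w_i; G^SO = 28, W^SO = 28 + 1.22·28 = 62.16.
Deadweight loss = 23.18.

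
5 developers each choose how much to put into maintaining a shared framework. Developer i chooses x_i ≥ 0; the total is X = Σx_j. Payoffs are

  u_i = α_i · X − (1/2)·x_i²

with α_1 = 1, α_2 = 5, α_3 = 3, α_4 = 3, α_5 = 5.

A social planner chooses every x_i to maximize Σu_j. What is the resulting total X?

85

Planner FOC: ∂(Σu_j)/∂x_i = (Σα_j) − x_i = 0, so x_i^SO = Σα_j = 17 for every i; X^SO = 85.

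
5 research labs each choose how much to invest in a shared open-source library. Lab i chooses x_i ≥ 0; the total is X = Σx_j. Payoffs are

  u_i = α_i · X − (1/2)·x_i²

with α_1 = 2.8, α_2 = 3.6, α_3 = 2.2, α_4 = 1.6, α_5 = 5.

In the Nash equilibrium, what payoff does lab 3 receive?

Lab i's FOC: ∂u_i/∂x_i = α_i − x_i = 0, so x_i* = α_i.
NE contributions = (2.8, 3.6, 2.2, 1.6, 5); X = 15.2.
u_3 = α_3·X − ½·(x_3)² = 2.2·15.2 − ½·2.2² = 31.02.

31.02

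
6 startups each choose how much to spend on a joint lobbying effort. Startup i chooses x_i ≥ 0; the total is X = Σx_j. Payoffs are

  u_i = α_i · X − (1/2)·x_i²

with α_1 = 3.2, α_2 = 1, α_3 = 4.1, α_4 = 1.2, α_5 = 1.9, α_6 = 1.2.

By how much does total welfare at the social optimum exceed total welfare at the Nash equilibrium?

334.79

Startup i's FOC: ∂u_i/∂x_i = α_i − x_i = 0, so x_i* = α_i.
NE contributions = (3.2, 1, 4.1, 1.2, 1.9, 1.2); X = 12.6.
W^NE = (Σα)·X − ½Σα_i² = 12.6² − ½·34.54 = 141.49.
Planner sets x_i = Σα_j = 12.6 for every i, so X^SO = 6·12.6 = 75.6.
W^SO = (Σα)·X^SO − ½·6·(Σα)² = (6/2)·12.6² = 476.28.
Deadweight loss = W^SO − W^NE = 334.79.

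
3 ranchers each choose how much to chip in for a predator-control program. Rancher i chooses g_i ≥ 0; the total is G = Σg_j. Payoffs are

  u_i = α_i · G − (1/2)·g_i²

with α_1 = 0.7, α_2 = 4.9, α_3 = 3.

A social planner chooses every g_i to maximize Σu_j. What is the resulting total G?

25.8

Planner FOC: ∂(Σu_j)/∂g_i = (Σα_j) − g_i = 0, so g_i^SO = Σα_j = 8.6 for every i; G^SO = 25.8.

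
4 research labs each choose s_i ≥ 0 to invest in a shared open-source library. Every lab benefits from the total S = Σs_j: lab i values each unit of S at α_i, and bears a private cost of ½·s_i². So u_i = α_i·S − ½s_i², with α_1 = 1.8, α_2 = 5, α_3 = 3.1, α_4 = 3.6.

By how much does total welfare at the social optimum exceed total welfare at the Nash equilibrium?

Lab i's FOC: ∂u_i/∂s_i = α_i − s_i = 0, so s_i* = α_i.
NE contributions = (1.8, 5, 3.1, 3.6); S = 13.5.
W^NE = (Σα)·S − ½Σα_i² = 13.5² − ½·50.81 = 156.845.
Planner sets s_i = Σα_j = 13.5 for every i, so S^SO = 4·13.5 = 54.
W^SO = (Σα)·S^SO − ½·4·(Σα)² = (4/2)·13.5² = 364.5.
Deadweight loss = W^SO − W^NE = 207.655.

207.655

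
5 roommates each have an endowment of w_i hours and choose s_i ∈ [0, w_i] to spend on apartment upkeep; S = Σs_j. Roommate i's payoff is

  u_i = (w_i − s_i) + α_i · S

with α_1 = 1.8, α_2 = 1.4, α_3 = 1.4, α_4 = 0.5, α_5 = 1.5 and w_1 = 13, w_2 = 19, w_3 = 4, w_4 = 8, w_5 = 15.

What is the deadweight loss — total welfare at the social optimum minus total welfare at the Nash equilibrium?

∂u_i/∂s_i = α_i − 1, so roommate i contributes w_i if α_i > 1, else 0.
α_i > 1 for i ∈ {1, 2, 3, 5}; NE contributions (13, 19, 4, 0, 15), S = 51.
W^NE = Σw_i − S^NE + (Σα_i)·S^NE = 59 + 5.6·51 = 344.6.
Planner: ∂(Σu_j)/∂s_i = Σα_j − 1 = 5.6 > 0, so everyone contributes w_i; S^SO = 59, W^SO = 59 + 5.6·59 = 389.4.
Deadweight loss = 44.8.

44.8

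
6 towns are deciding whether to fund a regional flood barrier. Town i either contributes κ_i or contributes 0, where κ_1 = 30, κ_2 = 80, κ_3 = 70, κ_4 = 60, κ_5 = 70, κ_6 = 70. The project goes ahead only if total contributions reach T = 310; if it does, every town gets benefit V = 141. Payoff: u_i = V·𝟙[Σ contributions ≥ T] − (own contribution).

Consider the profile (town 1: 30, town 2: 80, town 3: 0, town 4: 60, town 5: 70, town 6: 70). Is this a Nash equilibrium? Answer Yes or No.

Total = 310 ≥ 310: provided.
Town 1 (pledges 30, payoff 111): dropping to 0 → total 280, payoff 0. No gain.
Town 2 (pledges 80, payoff 61): dropping to 0 → total 230, payoff 0. No gain.
Town 3 (pledges 0, payoff 141): pledging 70 → total 380, payoff 71. No gain.
Town 4 (pledges 60, payoff 81): dropping to 0 → total 250, payoff 0. No gain.
Town 5 (pledges 70, payoff 71): dropping to 0 → total 240, payoff 0. No gain.
Town 6 (pledges 70, payoff 71): dropping to 0 → total 240, payoff 0. No gain.

Yes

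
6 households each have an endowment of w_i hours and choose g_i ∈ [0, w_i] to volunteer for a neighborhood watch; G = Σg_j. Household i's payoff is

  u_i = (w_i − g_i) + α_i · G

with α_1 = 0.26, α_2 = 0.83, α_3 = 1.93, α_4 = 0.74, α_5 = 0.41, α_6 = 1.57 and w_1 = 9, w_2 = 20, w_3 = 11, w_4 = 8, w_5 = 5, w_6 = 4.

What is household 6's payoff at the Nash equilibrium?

∂u_i/∂g_i = α_i − 1, so household i contributes w_i if α_i > 1, else 0.
α_i > 1 for i ∈ {3, 6}; NE contributions (0, 0, 11, 0, 0, 4), G = 15.
u_6 = (4 − 4) + 1.57·15 = 23.55.

23.55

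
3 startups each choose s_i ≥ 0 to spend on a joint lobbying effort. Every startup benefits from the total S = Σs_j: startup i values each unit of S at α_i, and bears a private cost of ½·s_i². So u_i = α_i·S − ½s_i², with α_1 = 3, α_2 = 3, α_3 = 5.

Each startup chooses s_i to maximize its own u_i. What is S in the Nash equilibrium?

Startup i's FOC: ∂u_i/∂s_i = α_i − s_i = 0, so s_i* = α_i.
NE contributions = (3, 3, 5); S = 11.

11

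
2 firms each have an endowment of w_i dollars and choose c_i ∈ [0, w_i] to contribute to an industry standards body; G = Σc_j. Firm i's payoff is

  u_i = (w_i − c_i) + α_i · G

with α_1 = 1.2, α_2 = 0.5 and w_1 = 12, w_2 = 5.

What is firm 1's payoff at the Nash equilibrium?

14.4

∂u_i/∂c_i = α_i − 1, so firm i contributes w_i if α_i > 1, else 0.
α_i > 1 for i ∈ {1}; NE contributions (12, 0), G = 12.
u_1 = (12 − 12) + 1.2·12 = 14.4.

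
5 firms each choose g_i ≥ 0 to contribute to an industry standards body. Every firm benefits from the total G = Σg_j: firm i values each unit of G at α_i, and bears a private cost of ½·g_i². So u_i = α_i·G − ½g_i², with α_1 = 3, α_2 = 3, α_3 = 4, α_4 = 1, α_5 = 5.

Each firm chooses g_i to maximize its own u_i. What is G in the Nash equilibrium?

Firm i's FOC: ∂u_i/∂g_i = α_i − g_i = 0, so g_i* = α_i.
NE contributions = (3, 3, 4, 1, 5); G = 16.

16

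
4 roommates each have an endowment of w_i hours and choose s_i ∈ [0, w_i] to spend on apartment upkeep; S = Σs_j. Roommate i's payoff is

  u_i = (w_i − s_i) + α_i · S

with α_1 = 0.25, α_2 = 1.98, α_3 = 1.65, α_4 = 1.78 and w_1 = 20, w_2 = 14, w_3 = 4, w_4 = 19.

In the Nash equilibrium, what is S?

∂u_i/∂s_i = α_i − 1, so roommate i contributes w_i if α_i > 1, else 0.
α_i > 1 for i ∈ {2, 3, 4}; NE contributions (0, 14, 4, 19), S = 37.

37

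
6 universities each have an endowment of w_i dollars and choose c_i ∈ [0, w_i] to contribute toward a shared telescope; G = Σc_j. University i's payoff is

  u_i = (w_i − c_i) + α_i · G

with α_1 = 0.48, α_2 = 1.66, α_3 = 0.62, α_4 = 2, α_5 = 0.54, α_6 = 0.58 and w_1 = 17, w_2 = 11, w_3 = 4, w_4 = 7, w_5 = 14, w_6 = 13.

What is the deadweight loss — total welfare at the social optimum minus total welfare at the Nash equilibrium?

234.24

∂u_i/∂c_i = α_i − 1, so university i contributes w_i if α_i > 1, else 0.
α_i > 1 for i ∈ {2, 4}; NE contributions (0, 11, 0, 7, 0, 0), G = 18.
W^NE = Σw_i − G^NE + (Σα_i)·G^NE = 66 + 4.88·18 = 153.84.
Planner: ∂(Σu_j)/∂c_i = Σα_j − 1 = 4.88 > 0, so everyone contributes w_i; G^SO = 66, W^SO = 66 + 4.88·66 = 388.08.
Deadweight loss = 234.24.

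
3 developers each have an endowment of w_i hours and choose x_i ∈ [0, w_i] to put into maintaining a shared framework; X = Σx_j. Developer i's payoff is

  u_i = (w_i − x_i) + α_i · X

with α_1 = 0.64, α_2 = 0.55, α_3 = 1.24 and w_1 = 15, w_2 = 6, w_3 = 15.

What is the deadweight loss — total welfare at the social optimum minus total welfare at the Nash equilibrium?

∂u_i/∂x_i = α_i − 1, so developer i contributes w_i if α_i > 1, else 0.
α_i > 1 for i ∈ {3}; NE contributions (0, 0, 15), X = 15.
W^NE = Σw_i − X^NE + (Σα_i)·X^NE = 36 + 1.43·15 = 57.45.
Planner: ∂(Σu_j)/∂x_i = Σα_j − 1 = 1.43 > 0, so everyone contributes w_i; X^SO = 36, W^SO = 36 + 1.43·36 = 87.48.
Deadweight loss = 30.03.

30.03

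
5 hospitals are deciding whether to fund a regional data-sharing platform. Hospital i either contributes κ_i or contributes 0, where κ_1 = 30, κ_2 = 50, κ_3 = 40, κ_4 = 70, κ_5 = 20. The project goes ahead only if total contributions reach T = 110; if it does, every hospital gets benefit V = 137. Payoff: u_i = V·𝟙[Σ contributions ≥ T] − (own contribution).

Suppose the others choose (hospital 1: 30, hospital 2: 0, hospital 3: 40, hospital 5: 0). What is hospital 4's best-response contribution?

70

Others' total = 70. Contributing 70 brings total to 140 ≥ 110: gain V − κ_4 = 67.
Best response: 70.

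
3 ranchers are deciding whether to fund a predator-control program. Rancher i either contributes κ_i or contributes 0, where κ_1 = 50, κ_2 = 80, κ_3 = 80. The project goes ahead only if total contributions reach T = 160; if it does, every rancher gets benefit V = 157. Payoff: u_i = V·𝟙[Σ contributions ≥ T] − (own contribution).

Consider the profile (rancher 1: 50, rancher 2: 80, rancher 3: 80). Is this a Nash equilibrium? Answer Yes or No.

No

Total = 210 ≥ 160: provided.
Rancher 1 (pledges 50, payoff 107): dropping to 0 → total 160, payoff 157. Profitable deviation.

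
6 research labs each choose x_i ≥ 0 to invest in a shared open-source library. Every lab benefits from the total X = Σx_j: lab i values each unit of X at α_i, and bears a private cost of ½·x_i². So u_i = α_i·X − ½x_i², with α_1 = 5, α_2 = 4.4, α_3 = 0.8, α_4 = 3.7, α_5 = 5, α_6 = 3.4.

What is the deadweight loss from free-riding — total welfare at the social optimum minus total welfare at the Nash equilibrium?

Lab i's FOC: ∂u_i/∂x_i = α_i − x_i = 0, so x_i* = α_i.
NE contributions = (5, 4.4, 0.8, 3.7, 5, 3.4); X = 22.3.
W^NE = (Σα)·X − ½Σα_i² = 22.3² − ½·95.25 = 449.665.
Planner sets x_i = Σα_j = 22.3 for every i, so X^SO = 6·22.3 = 133.8.
W^SO = (Σα)·X^SO − ½·6·(Σα)² = (6/2)·22.3² = 1491.87.
Deadweight loss = W^SO − W^NE = 1042.205.

1042.205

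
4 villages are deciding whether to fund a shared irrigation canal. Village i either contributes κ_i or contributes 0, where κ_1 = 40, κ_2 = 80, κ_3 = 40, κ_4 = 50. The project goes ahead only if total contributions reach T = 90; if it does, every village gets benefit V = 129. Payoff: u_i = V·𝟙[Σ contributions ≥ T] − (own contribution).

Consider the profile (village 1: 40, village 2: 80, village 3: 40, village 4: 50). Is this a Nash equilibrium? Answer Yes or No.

Total = 210 ≥ 90: provided.
Village 1 (pledges 40, payoff 89): dropping to 0 → total 170, payoff 129. Profitable deviation.

No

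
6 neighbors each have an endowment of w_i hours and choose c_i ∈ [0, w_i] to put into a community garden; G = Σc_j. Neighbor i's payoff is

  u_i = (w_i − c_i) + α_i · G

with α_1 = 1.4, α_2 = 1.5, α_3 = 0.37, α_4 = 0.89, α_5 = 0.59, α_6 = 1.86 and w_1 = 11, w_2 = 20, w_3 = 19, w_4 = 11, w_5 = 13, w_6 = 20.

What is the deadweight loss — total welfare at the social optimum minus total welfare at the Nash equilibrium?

∂u_i/∂c_i = α_i − 1, so neighbor i contributes w_i if α_i > 1, else 0.
α_i > 1 for i ∈ {1, 2, 6}; NE contributions (11, 20, 0, 0, 0, 20), G = 51.
W^NE = Σw_i − G^NE + (Σα_i)·G^NE = 94 + 5.61·51 = 380.11.
Planner: ∂(Σu_j)/∂c_i = Σα_j − 1 = 5.61 > 0, so everyone contributes w_i; G^SO = 94, W^SO = 94 + 5.61·94 = 621.34.
Deadweight loss = 241.23.

241.23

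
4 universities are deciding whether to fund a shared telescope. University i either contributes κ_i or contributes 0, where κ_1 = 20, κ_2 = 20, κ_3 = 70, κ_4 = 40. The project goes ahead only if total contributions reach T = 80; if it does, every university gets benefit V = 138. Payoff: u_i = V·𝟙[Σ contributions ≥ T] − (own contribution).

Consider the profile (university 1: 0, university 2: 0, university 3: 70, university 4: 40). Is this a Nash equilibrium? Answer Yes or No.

Yes

Total = 110 ≥ 80: provided.
University 1 (pledges 0, payoff 138): pledging 20 → total 130, payoff 118. No gain.
University 2 (pledges 0, payoff 138): pledging 20 → total 130, payoff 118. No gain.
University 3 (pledges 70, payoff 68): dropping to 0 → total 40, payoff 0. No gain.
University 4 (pledges 40, payoff 98): dropping to 0 → total 70, payoff 0. No gain.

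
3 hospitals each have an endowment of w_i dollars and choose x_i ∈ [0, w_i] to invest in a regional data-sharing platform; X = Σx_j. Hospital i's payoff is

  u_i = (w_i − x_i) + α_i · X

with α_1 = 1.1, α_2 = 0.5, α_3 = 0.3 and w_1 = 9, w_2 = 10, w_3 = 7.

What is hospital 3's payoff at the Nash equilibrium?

∂u_i/∂x_i = α_i − 1, so hospital i contributes w_i if α_i > 1, else 0.
α_i > 1 for i ∈ {1}; NE contributions (9, 0, 0), X = 9.
u_3 = (7 − 0) + 0.3·9 = 9.7.

9.7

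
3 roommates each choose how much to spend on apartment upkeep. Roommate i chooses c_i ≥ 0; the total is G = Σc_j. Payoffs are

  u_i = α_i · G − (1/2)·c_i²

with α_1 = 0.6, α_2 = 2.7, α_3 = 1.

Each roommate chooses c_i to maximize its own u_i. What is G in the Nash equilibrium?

Roommate i's FOC: ∂u_i/∂c_i = α_i − c_i = 0, so c_i* = α_i.
NE contributions = (0.6, 2.7, 1); G = 4.3.

4.3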